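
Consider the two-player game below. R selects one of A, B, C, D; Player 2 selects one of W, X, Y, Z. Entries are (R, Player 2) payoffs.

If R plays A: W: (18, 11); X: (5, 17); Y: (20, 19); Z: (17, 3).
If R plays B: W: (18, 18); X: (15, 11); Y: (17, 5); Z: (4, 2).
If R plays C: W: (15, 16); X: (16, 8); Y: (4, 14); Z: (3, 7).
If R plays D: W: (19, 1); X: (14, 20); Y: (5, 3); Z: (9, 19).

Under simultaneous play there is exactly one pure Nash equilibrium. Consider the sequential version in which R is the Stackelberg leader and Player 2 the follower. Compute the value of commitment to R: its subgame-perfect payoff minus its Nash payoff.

Player 2 best-responds to each possible R move:
- A: Player 2 compares 11, 17, 19, 3 and picks Y; R would get 20.
- B: Player 2 compares 18, 11, 5, 2 and picks W; R would get 18.
- C: Player 2 compares 16, 8, 14, 7 and picks W; R would get 15.
- D: Player 2 compares 1, 20, 3, 19 and picks X; R would get 14.
Among 20, 18, 15, 14, the best is 20 at A. Subgame-perfect outcome: (A, Y) with payoffs (20, 19).
For the simultaneous game, intersect best replies.
R's best replies: W→D; X→C; Y→A; Z→A.
Player 2's best replies: A→Y; B→W; C→W; D→X.
The unique mutual best reply is (A, Y), giving (20, 19).
R's commitment gain: 20 − 20 = 0.

0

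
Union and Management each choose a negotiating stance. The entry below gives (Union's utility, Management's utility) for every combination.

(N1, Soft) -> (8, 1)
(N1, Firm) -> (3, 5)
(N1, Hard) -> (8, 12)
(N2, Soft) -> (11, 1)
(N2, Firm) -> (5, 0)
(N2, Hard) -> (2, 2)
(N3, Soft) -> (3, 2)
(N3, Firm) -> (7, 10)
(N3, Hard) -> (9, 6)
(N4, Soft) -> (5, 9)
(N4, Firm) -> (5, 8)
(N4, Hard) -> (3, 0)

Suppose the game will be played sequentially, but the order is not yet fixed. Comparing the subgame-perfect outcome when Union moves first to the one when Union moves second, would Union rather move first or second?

first

If Union leads: Management's best replies are N1→Hard, N2→Hard, N3→Firm, N4→Soft; Union's induced payoffs 8, 2, 7, 5; outcome (N1, Hard), payoffs (8, 12).
If Management leads: Union's best replies are Soft→N2, Firm→N3, Hard→N3; Management's induced payoffs 1, 10, 6; outcome (N3, Firm), payoffs (7, 10).
Union gets 8 moving first and 7 moving second, so Union prefers to move first.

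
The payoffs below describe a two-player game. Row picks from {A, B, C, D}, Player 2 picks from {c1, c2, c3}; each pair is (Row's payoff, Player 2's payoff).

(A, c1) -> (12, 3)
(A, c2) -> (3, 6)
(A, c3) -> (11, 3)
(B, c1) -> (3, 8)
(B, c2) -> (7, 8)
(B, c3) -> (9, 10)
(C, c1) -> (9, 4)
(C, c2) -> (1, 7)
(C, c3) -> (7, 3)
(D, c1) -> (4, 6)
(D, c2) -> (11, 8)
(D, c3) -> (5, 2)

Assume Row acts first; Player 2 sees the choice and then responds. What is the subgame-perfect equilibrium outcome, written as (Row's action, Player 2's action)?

(D, c2)

Solve by backward induction (Row leads).
- A → Player 2 plays c2 (best of 3, 6, 3); Row gets 3.
- B → Player 2 plays c3 (best of 8, 8, 10); Row gets 9.
- C → Player 2 plays c2 (best of 4, 7, 3); Row gets 1.
- D → Player 2 plays c2 (best of 6, 8, 2); Row gets 11.
Maximizing over 3, 9, 1, 11, Row chooses D. Subgame-perfect outcome: (D, c2) with payoffs (11, 8).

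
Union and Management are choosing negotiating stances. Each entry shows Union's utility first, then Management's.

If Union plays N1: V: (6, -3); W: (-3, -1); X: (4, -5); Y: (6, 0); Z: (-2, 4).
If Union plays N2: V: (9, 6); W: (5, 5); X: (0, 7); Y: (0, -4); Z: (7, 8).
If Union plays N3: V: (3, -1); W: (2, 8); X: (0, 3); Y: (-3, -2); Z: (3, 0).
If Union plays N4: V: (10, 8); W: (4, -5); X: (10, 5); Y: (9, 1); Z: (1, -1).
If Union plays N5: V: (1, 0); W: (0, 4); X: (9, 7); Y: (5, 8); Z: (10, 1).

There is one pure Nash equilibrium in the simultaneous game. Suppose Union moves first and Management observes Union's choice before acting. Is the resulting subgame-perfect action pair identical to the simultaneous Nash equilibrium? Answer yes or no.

Solve by backward induction (Union leads).
- N1 → Management plays Z (best of -3, -1, -5, 0, 4); Union gets -2.
- N2 → Management plays Z (best of 6, 5, 7, -4, 8); Union gets 7.
- N3 → Management plays W (best of -1, 8, 3, -2, 0); Union gets 2.
- N4 → Management plays V (best of 8, -5, 5, 1, -1); Union gets 10.
- N5 → Management plays Y (best of 0, 4, 7, 8, 1); Union gets 5.
Among -2, 7, 2, 10, 5, the best is 10 at N4. Subgame-perfect outcome: (N4, V) with payoffs (10, 8).
Under simultaneous play:
Union's best replies: V→N4; W→N2; X→N4; Y→N4; Z→N5.
Management's best replies: N1→Z; N2→Z; N3→W; N4→V; N5→Y.
The unique mutual best reply is (N4, V), giving (10, 8).
Sequential outcome (N4, V) coincides with the Nash profile (N4, V).

yes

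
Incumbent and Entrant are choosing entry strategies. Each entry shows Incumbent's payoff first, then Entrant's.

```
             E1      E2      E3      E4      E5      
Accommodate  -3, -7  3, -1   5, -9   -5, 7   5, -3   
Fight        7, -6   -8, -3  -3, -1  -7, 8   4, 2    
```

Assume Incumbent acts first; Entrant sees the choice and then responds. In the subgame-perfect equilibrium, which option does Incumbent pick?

Accommodate

Backward induction with Incumbent moving first.
- Accommodate: BR = E4, leader payoff -5.
- Fight: BR = E4, leader payoff -7.
Maximizing over -5, -7, Incumbent chooses Accommodate. Subgame-perfect outcome: (Accommodate, E4) with payoffs (-5, 7).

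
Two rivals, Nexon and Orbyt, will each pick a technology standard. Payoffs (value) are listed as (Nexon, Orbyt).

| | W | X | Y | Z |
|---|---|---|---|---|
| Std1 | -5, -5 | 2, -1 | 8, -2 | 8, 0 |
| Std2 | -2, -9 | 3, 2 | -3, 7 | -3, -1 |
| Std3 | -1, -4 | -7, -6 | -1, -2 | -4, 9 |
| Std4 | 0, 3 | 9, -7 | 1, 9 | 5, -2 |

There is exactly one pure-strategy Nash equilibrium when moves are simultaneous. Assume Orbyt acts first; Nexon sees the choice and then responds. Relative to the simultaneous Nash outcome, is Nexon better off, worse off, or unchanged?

Nexon best-responds to each possible Orbyt move:
- W: Nexon compares -5, -2, -1, 0 and picks Std4; Orbyt would get 3.
- X: Nexon compares 2, 3, -7, 9 and picks Std4; Orbyt would get -7.
- Y: Nexon compares 8, -3, -1, 1 and picks Std1; Orbyt would get -2.
- Z: Nexon compares 8, -3, -4, 5 and picks Std1; Orbyt would get 0.
Maximizing over 3, -7, -2, 0, Orbyt chooses W. Subgame-perfect outcome: (Std4, W) with payoffs (0, 3).
Now find the simultaneous Nash equilibrium.
Nexon's best replies: W→Std4; X→Std4; Y→Std1; Z→Std1.
Orbyt's best replies: Std1→Z; Std2→Y; Std3→Z; Std4→Y.
Only (Std1, Z) has each player best-responding; Nash payoffs (8, 0).
Nexon earns 0 sequentially versus 8 at the Nash outcome: worse off.

worse off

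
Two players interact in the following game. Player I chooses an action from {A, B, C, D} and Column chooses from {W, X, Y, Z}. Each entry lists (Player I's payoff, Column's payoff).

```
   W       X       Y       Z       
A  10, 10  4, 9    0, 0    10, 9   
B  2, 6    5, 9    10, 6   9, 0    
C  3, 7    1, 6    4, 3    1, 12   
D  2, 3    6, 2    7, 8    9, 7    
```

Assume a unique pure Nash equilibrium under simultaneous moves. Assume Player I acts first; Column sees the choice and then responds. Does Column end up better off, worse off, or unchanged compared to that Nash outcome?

Column best-responds to each possible Player I move:
- A: BR = W, leader payoff 10.
- B: BR = X, leader payoff 5.
- C: BR = Z, leader payoff 1.
- D: BR = Y, leader payoff 7.
Player I's induced payoffs are 10, 5, 1, 7, so Player I commits to A. Subgame-perfect outcome: (A, W) with payoffs (10, 10).
Under simultaneous play:
Player I's best replies: W→A; X→D; Y→B; Z→A.
Column's best replies: A→W; B→X; C→Z; D→Y.
Only (A, W) has each player best-responding; Nash payoffs (10, 10).
Column earns 10 sequentially versus 10 at the Nash outcome: unchanged.

unchanged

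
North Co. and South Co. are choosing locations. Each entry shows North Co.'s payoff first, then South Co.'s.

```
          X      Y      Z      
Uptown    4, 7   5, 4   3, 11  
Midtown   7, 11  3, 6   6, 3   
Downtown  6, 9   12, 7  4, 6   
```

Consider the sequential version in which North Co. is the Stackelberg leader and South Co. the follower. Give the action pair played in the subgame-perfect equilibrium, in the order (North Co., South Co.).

Solve by backward induction (North Co. leads).
- Uptown: South Co. compares 7, 4, 11 and picks Z; North Co. would get 3.
- Midtown: South Co. compares 11, 6, 3 and picks X; North Co. would get 7.
- Downtown: South Co. compares 9, 7, 6 and picks X; North Co. would get 6.
North Co.'s induced payoffs are 3, 7, 6, so North Co. commits to Midtown. Subgame-perfect outcome: (Midtown, X) with payoffs (7, 11).

(Midtown, X)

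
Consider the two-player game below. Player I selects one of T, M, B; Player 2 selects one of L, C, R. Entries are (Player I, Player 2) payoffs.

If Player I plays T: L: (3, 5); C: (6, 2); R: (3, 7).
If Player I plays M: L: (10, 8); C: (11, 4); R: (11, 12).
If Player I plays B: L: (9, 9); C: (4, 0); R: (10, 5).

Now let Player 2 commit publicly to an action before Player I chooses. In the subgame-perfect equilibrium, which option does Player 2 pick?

Backward induction with Player 2 moving first.
- L: BR = M, leader payoff 8.
- C: BR = M, leader payoff 4.
- R: BR = M, leader payoff 12.
Among 8, 4, 12, the best is 12 at R. Subgame-perfect outcome: (M, R) with payoffs (11, 12).

R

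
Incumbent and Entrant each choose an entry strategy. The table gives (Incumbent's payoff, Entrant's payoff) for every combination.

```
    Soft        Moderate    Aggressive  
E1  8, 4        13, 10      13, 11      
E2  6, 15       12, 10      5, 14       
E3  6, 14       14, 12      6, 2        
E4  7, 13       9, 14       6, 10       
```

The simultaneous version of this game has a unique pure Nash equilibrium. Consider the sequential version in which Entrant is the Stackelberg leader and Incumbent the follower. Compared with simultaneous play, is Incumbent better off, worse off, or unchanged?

Work backward from Incumbent's decision.
- Soft: Incumbent compares 8, 6, 6, 7 and picks E1; Entrant would get 4.
- Moderate: Incumbent compares 13, 12, 14, 9 and picks E3; Entrant would get 12.
- Aggressive: Incumbent compares 13, 5, 6, 6 and picks E1; Entrant would get 11.
Maximizing over 4, 12, 11, Entrant chooses Moderate. Subgame-perfect outcome: (E3, Moderate) with payoffs (14, 12).
Now find the simultaneous Nash equilibrium.
Incumbent's best replies: Soft→E1; Moderate→E3; Aggressive→E1.
Entrant's best replies: E1→Aggressive; E2→Soft; E3→Soft; E4→Moderate.
Only (E1, Aggressive) has each player best-responding; Nash payoffs (13, 11).
Incumbent earns 14 sequentially versus 13 at the Nash outcome: better off.

better off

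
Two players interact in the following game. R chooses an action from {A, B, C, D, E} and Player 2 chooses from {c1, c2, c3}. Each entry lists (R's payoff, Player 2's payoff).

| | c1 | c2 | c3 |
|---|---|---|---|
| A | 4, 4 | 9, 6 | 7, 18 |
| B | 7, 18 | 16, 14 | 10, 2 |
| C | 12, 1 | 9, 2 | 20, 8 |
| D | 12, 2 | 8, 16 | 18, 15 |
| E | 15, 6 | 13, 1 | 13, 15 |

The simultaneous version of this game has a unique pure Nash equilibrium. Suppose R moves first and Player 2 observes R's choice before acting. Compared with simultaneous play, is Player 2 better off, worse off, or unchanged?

unchanged

Work backward from Player 2's decision.
- A → Player 2 plays c3 (best of 4, 6, 18); R gets 7.
- B → Player 2 plays c1 (best of 18, 14, 2); R gets 7.
- C → Player 2 plays c3 (best of 1, 2, 8); R gets 20.
- D → Player 2 plays c2 (best of 2, 16, 15); R gets 8.
- E → Player 2 plays c3 (best of 6, 1, 15); R gets 13.
Maximizing over 7, 7, 20, 8, 13, R chooses C. Subgame-perfect outcome: (C, c3) with payoffs (20, 8).
Under simultaneous play:
R's best replies: c1→E; c2→B; c3→C.
Player 2's best replies: A→c3; B→c1; C→c3; D→c2; E→c3.
Only (C, c3) has each player best-responding; Nash payoffs (20, 8).
Player 2 earns 8 sequentially versus 8 at the Nash outcome: unchanged.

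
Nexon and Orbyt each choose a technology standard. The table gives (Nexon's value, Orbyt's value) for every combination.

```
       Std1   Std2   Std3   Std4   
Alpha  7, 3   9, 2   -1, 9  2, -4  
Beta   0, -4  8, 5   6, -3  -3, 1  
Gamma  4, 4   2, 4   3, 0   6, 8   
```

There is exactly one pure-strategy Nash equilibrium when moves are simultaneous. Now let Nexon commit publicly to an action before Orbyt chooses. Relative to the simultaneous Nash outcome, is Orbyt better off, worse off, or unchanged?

worse off

Solve by backward induction (Nexon leads).
- Alpha: Orbyt compares 3, 2, 9, -4 and picks Std3; Nexon would get -1.
- Beta: Orbyt compares -4, 5, -3, 1 and picks Std2; Nexon would get 8.
- Gamma: Orbyt compares 4, 4, 0, 8 and picks Std4; Nexon would get 6.
Nexon's induced payoffs are -1, 8, 6, so Nexon commits to Beta. Subgame-perfect outcome: (Beta, Std2) with payoffs (8, 5).
Now find the simultaneous Nash equilibrium.
Nexon's best replies: Std1→Alpha; Std2→Alpha; Std3→Beta; Std4→Gamma.
Orbyt's best replies: Alpha→Std3; Beta→Std2; Gamma→Std4.
The unique mutual best reply is (Gamma, Std4), giving (6, 8).
Orbyt earns 5 sequentially versus 8 at the Nash outcome: worse off.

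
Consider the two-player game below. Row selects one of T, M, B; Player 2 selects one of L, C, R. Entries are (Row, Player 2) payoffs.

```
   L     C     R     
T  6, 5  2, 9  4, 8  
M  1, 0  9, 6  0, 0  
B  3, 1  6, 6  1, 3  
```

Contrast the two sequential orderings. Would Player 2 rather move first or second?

If Row leads: Player 2's best replies are T→C, M→C, B→C; Row's induced payoffs 2, 9, 6; outcome (M, C), payoffs (9, 6).
If Player 2 leads: Row's best replies are L→T, C→M, R→T; Player 2's induced payoffs 5, 6, 8; outcome (T, R), payoffs (4, 8).
Player 2 gets 8 moving first and 6 moving second, so Player 2 prefers to move first.

first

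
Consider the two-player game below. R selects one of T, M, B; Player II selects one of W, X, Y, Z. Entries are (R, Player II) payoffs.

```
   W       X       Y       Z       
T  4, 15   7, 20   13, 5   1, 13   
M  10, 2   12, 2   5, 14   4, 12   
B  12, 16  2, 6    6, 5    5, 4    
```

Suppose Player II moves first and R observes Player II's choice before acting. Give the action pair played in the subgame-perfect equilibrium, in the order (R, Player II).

R best-responds to each possible Player II move:
- W: BR = B, leader payoff 16.
- X: BR = M, leader payoff 2.
- Y: BR = T, leader payoff 5.
- Z: BR = B, leader payoff 4.
Player II's induced payoffs are 16, 2, 5, 4, so Player II commits to W. Subgame-perfect outcome: (B, W) with payoffs (12, 16).

(B, W)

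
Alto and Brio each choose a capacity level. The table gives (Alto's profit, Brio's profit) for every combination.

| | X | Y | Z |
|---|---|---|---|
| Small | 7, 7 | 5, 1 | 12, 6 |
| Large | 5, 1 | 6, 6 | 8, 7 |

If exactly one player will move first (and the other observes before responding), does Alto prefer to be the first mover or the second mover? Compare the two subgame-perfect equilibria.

If Alto leads: Brio's best replies are Small→X, Large→Z; Alto's induced payoffs 7, 8; outcome (Large, Z), payoffs (8, 7).
If Brio leads: Alto's best replies are X→Small, Y→Large, Z→Small; Brio's induced payoffs 7, 6, 6; outcome (Small, X), payoffs (7, 7).
Alto gets 8 moving first and 7 moving second, so Alto prefers to move first.

first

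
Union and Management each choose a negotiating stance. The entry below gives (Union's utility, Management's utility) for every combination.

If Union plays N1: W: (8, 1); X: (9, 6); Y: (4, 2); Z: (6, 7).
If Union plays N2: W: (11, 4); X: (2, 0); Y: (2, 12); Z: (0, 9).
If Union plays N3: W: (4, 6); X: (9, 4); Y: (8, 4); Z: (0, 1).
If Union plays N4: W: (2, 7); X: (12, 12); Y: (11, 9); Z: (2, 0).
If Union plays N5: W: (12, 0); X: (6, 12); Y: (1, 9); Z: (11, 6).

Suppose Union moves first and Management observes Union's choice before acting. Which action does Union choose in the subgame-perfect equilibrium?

Management best-responds to each possible Union move:
- N1 → Management plays Z (best of 1, 6, 2, 7); Union gets 6.
- N2 → Management plays Y (best of 4, 0, 12, 9); Union gets 2.
- N3 → Management plays W (best of 6, 4, 4, 1); Union gets 4.
- N4 → Management plays X (best of 7, 12, 9, 0); Union gets 12.
- N5 → Management plays X (best of 0, 12, 9, 6); Union gets 6.
Among 6, 2, 4, 12, 6, the best is 12 at N4. Subgame-perfect outcome: (N4, X) with payoffs (12, 12).

N4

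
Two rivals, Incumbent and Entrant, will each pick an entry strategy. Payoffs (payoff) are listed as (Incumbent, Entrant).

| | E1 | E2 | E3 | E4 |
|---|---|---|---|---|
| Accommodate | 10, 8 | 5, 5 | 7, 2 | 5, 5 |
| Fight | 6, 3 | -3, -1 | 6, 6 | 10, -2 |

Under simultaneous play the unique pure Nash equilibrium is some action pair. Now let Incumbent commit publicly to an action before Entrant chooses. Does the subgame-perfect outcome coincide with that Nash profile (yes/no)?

Backward induction with Incumbent moving first.
- Accommodate → Entrant plays E1 (best of 8, 5, 2, 5); Incumbent gets 10.
- Fight → Entrant plays E3 (best of 3, -1, 6, -2); Incumbent gets 6.
Among 10, 6, the best is 10 at Accommodate. Subgame-perfect outcome: (Accommodate, E1) with payoffs (10, 8).
For the simultaneous game, intersect best replies.
Incumbent's best replies: E1→Accommodate; E2→Accommodate; E3→Accommodate; E4→Fight.
Entrant's best replies: Accommodate→E1; Fight→E3.
The unique mutual best reply is (Accommodate, E1), giving (10, 8).
Sequential outcome (Accommodate, E1) coincides with the Nash profile (Accommodate, E1).

yes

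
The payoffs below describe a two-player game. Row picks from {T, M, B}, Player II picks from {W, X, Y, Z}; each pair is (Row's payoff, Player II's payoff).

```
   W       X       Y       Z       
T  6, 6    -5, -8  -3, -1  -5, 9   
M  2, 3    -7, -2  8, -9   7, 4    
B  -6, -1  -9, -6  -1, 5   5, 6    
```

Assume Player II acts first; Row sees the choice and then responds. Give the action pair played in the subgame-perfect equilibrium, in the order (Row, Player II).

Backward induction with Player II moving first.
- W: BR = T, leader payoff 6.
- X: BR = T, leader payoff -8.
- Y: BR = M, leader payoff -9.
- Z: BR = M, leader payoff 4.
Player II's induced payoffs are 6, -8, -9, 4, so Player II commits to W. Subgame-perfect outcome: (T, W) with payoffs (6, 6).

(T, W)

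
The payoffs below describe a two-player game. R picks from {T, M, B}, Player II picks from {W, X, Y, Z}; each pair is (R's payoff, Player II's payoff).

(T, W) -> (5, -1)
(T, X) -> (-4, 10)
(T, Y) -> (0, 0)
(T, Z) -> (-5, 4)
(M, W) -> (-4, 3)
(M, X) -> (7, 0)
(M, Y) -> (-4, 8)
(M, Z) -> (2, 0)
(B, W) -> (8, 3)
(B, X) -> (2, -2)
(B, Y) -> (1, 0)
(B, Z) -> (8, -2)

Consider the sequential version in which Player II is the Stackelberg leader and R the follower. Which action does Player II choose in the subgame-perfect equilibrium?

Work backward from R's decision.
- W → R plays B (best of 5, -4, 8); Player II gets 3.
- X → R plays M (best of -4, 7, 2); Player II gets 0.
- Y → R plays B (best of 0, -4, 1); Player II gets 0.
- Z → R plays B (best of -5, 2, 8); Player II gets -2.
Player II's induced payoffs are 3, 0, 0, -2, so Player II commits to W. Subgame-perfect outcome: (B, W) with payoffs (8, 3).

W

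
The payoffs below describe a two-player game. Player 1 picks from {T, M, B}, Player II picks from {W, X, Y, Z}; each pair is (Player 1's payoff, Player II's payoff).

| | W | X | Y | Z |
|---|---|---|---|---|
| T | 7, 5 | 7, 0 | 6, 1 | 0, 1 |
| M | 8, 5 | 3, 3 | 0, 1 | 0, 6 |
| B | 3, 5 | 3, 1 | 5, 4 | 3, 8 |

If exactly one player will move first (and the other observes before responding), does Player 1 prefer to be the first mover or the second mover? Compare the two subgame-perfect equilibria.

first

If Player 1 leads: Player II's best replies are T→W, M→Z, B→Z; Player 1's induced payoffs 7, 0, 3; outcome (T, W), payoffs (7, 5).
If Player II leads: Player 1's best replies are W→M, X→T, Y→T, Z→B; Player II's induced payoffs 5, 0, 1, 8; outcome (B, Z), payoffs (3, 8).
Player 1 gets 7 moving first and 3 moving second, so Player 1 prefers to move first.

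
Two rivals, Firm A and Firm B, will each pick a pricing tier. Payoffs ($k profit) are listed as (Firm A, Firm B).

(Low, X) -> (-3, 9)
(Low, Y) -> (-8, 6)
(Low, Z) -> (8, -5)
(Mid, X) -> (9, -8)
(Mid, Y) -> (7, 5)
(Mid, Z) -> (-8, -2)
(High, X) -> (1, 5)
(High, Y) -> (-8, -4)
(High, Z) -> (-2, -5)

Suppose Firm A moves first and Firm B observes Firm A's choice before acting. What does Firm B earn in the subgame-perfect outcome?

Firm B best-responds to each possible Firm A move:
- Low: Firm B compares 9, 6, -5 and picks X; Firm A would get -3.
- Mid: Firm B compares -8, 5, -2 and picks Y; Firm A would get 7.
- High: Firm B compares 5, -4, -5 and picks X; Firm A would get 1.
Among -3, 7, 1, the best is 7 at Mid. Subgame-perfect outcome: (Mid, Y) with payoffs (7, 5).

5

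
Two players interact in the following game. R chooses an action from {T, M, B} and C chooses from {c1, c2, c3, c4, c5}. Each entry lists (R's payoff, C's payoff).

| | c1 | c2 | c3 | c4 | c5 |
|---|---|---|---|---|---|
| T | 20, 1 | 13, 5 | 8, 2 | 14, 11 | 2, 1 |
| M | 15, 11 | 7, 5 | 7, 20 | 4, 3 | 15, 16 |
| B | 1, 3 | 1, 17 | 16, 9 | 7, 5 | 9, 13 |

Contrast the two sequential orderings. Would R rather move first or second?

second

If R leads: C's best replies are T→c4, M→c3, B→c2; R's induced payoffs 14, 7, 1; outcome (T, c4), payoffs (14, 11).
If C leads: R's best replies are c1→T, c2→T, c3→B, c4→T, c5→M; C's induced payoffs 1, 5, 9, 11, 16; outcome (M, c5), payoffs (15, 16).
R gets 14 moving first and 15 moving second, so R prefers to move second.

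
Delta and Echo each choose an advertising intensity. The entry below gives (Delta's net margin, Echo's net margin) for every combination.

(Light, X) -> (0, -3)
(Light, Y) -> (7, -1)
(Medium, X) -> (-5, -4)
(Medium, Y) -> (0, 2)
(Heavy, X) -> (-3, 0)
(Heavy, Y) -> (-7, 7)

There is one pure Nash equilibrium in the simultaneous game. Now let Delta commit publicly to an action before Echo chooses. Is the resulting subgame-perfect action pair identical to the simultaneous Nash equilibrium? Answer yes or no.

yes

Work backward from Echo's decision.
- Light: Echo compares -3, -1 and picks Y; Delta would get 7.
- Medium: Echo compares -4, 2 and picks Y; Delta would get 0.
- Heavy: Echo compares 0, 7 and picks Y; Delta would get -7.
Among 7, 0, -7, the best is 7 at Light. Subgame-perfect outcome: (Light, Y) with payoffs (7, -1).
Now find the simultaneous Nash equilibrium.
Delta's best replies: X→Light; Y→Light.
Echo's best replies: Light→Y; Medium→Y; Heavy→Y.
The unique mutual best reply is (Light, Y), giving (7, -1).
Sequential outcome (Light, Y) coincides with the Nash profile (Light, Y).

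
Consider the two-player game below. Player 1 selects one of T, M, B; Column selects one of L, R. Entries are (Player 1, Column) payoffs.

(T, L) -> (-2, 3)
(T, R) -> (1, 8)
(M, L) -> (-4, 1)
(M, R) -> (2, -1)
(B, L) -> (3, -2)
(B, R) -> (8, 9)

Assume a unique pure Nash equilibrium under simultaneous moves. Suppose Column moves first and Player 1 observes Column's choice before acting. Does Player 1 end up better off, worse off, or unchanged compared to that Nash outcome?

unchanged

Work backward from Player 1's decision.
- L: BR = B, leader payoff -2.
- R: BR = B, leader payoff 9.
Column's induced payoffs are -2, 9, so Column commits to R. Subgame-perfect outcome: (B, R) with payoffs (8, 9).
For the simultaneous game, intersect best replies.
Player 1's best replies: L→B; R→B.
Column's best replies: T→R; M→L; B→R.
Only (B, R) has each player best-responding; Nash payoffs (8, 9).
Player 1 earns 8 sequentially versus 8 at the Nash outcome: unchanged.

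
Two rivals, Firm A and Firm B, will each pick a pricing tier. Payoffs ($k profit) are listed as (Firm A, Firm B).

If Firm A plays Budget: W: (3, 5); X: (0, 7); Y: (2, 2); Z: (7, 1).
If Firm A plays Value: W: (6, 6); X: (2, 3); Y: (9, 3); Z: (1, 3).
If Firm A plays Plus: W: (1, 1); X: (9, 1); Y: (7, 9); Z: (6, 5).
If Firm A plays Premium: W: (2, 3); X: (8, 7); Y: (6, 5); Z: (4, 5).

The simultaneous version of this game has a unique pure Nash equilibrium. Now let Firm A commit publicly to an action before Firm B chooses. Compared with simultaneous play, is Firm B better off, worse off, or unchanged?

Solve by backward induction (Firm A leads).
- Budget → Firm B plays X (best of 5, 7, 2, 1); Firm A gets 0.
- Value → Firm B plays W (best of 6, 3, 3, 3); Firm A gets 6.
- Plus → Firm B plays Y (best of 1, 1, 9, 5); Firm A gets 7.
- Premium → Firm B plays X (best of 3, 7, 5, 5); Firm A gets 8.
Maximizing over 0, 6, 7, 8, Firm A chooses Premium. Subgame-perfect outcome: (Premium, X) with payoffs (8, 7).
Under simultaneous play:
Firm A's best replies: W→Value; X→Plus; Y→Value; Z→Budget.
Firm B's best replies: Budget→X; Value→W; Plus→Y; Premium→X.
The unique mutual best reply is (Value, W), giving (6, 6).
Firm B earns 7 sequentially versus 6 at the Nash outcome: better off.

better off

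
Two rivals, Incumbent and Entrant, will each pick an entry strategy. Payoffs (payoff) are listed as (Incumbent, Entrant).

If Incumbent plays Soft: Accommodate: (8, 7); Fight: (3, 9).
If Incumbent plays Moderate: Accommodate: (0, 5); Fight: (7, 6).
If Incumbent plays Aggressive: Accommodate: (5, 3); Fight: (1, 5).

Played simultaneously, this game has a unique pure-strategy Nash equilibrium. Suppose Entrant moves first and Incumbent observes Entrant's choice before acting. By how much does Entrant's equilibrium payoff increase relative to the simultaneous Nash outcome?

1

Backward induction with Entrant moving first.
- Accommodate: BR = Soft, leader payoff 7.
- Fight: BR = Moderate, leader payoff 6.
Maximizing over 7, 6, Entrant chooses Accommodate. Subgame-perfect outcome: (Soft, Accommodate) with payoffs (8, 7).
Under simultaneous play:
Incumbent's best replies: Accommodate→Soft; Fight→Moderate.
Entrant's best replies: Soft→Fight; Moderate→Fight; Aggressive→Fight.
Only (Moderate, Fight) has each player best-responding; Nash payoffs (7, 6).
Entrant's commitment gain: 7 − 6 = 1.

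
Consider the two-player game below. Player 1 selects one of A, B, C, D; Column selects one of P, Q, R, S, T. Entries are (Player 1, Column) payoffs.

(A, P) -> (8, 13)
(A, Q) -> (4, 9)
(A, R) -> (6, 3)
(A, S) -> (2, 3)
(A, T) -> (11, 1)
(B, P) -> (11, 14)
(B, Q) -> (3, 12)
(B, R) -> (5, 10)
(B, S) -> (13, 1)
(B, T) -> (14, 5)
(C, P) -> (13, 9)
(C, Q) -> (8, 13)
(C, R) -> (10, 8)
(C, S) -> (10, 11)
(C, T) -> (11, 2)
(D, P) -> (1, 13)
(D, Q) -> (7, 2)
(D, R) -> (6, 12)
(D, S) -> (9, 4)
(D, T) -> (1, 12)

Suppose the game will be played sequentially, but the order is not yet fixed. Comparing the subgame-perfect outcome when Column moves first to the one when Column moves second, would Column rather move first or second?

If Player 1 leads: Column's best replies are A→P, B→P, C→Q, D→P; Player 1's induced payoffs 8, 11, 8, 1; outcome (B, P), payoffs (11, 14).
If Column leads: Player 1's best replies are P→C, Q→C, R→C, S→B, T→B; Column's induced payoffs 9, 13, 8, 1, 5; outcome (C, Q), payoffs (8, 13).
Column gets 13 moving first and 14 moving second, so Column prefers to move second.

second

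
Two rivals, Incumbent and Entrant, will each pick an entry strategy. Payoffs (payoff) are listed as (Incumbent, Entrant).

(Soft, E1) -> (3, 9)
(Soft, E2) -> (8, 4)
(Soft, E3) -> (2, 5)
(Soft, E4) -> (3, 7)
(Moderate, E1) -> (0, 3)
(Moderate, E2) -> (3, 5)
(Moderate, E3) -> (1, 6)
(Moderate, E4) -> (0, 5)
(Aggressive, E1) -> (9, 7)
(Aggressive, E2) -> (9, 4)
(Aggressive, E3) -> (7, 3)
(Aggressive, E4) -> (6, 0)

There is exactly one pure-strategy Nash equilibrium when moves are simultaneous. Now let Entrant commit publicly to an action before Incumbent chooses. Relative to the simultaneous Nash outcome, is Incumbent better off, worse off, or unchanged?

unchanged

Backward induction with Entrant moving first.
- E1 → Incumbent plays Aggressive (best of 3, 0, 9); Entrant gets 7.
- E2 → Incumbent plays Aggressive (best of 8, 3, 9); Entrant gets 4.
- E3 → Incumbent plays Aggressive (best of 2, 1, 7); Entrant gets 3.
- E4 → Incumbent plays Aggressive (best of 3, 0, 6); Entrant gets 0.
Among 7, 4, 3, 0, the best is 7 at E1. Subgame-perfect outcome: (Aggressive, E1) with payoffs (9, 7).
Now find the simultaneous Nash equilibrium.
Incumbent's best replies: E1→Aggressive; E2→Aggressive; E3→Aggressive; E4→Aggressive.
Entrant's best replies: Soft→E1; Moderate→E3; Aggressive→E1.
The unique mutual best reply is (Aggressive, E1), giving (9, 7).
Incumbent earns 9 sequentially versus 9 at the Nash outcome: unchanged.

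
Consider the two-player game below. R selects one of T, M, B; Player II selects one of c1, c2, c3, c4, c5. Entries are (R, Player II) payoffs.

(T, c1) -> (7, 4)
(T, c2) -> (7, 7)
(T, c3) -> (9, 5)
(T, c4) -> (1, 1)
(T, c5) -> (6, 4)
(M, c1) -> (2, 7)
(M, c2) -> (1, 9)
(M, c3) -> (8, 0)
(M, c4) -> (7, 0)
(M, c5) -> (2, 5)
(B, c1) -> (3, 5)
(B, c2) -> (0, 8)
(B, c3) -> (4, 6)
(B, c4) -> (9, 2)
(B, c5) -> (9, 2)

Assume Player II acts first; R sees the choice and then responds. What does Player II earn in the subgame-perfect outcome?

Work backward from R's decision.
- c1: R compares 7, 2, 3 and picks T; Player II would get 4.
- c2: R compares 7, 1, 0 and picks T; Player II would get 7.
- c3: R compares 9, 8, 4 and picks T; Player II would get 5.
- c4: R compares 1, 7, 9 and picks B; Player II would get 2.
- c5: R compares 6, 2, 9 and picks B; Player II would get 2.
Among 4, 7, 5, 2, 2, the best is 7 at c2. Subgame-perfect outcome: (T, c2) with payoffs (7, 7).

7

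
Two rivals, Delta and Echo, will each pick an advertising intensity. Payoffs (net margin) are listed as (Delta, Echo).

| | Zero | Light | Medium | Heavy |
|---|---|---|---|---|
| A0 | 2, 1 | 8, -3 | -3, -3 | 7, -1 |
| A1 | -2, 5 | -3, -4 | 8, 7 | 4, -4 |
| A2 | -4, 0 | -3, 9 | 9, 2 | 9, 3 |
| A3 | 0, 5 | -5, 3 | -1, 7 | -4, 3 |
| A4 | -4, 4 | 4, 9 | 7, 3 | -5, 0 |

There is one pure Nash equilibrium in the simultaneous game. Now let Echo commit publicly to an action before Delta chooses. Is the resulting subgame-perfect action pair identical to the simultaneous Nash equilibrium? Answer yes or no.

no

Work backward from Delta's decision.
- Zero: Delta compares 2, -2, -4, 0, -4 and picks A0; Echo would get 1.
- Light: Delta compares 8, -3, -3, -5, 4 and picks A0; Echo would get -3.
- Medium: Delta compares -3, 8, 9, -1, 7 and picks A2; Echo would get 2.
- Heavy: Delta compares 7, 4, 9, -4, -5 and picks A2; Echo would get 3.
Among 1, -3, 2, 3, the best is 3 at Heavy. Subgame-perfect outcome: (A2, Heavy) with payoffs (9, 3).
Now find the simultaneous Nash equilibrium.
Delta's best replies: Zero→A0; Light→A0; Medium→A2; Heavy→A2.
Echo's best replies: A0→Zero; A1→Medium; A2→Light; A3→Medium; A4→Light.
Only (A0, Zero) has each player best-responding; Nash payoffs (2, 1).
Sequential outcome (A2, Heavy) differs from the Nash profile (A0, Zero).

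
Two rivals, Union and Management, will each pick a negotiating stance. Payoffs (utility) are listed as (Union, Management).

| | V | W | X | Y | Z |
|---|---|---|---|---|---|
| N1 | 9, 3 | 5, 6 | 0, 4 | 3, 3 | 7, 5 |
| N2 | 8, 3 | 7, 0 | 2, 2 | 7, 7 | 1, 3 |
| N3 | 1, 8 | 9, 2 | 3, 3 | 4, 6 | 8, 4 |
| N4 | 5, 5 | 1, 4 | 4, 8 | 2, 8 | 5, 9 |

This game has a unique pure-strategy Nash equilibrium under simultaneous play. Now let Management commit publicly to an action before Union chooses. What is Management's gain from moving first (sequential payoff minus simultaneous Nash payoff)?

1

Union best-responds to each possible Management move:
- V: BR = N1, leader payoff 3.
- W: BR = N3, leader payoff 2.
- X: BR = N4, leader payoff 8.
- Y: BR = N2, leader payoff 7.
- Z: BR = N3, leader payoff 4.
Among 3, 2, 8, 7, 4, the best is 8 at X. Subgame-perfect outcome: (N4, X) with payoffs (4, 8).
For the simultaneous game, intersect best replies.
Union's best replies: V→N1; W→N3; X→N4; Y→N2; Z→N3.
Management's best replies: N1→W; N2→Y; N3→V; N4→Z.
The unique mutual best reply is (N2, Y), giving (7, 7).
Management's commitment gain: 8 − 7 = 1.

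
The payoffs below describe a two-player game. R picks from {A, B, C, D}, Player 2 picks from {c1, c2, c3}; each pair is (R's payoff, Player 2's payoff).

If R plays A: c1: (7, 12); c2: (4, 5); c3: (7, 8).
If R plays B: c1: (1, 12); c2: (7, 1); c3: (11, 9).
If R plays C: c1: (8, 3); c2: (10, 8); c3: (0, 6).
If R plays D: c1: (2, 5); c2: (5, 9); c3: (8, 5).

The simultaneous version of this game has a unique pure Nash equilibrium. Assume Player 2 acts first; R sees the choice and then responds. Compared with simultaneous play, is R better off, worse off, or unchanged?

R best-responds to each possible Player 2 move:
- c1 → R plays C (best of 7, 1, 8, 2); Player 2 gets 3.
- c2 → R plays C (best of 4, 7, 10, 5); Player 2 gets 8.
- c3 → R plays B (best of 7, 11, 0, 8); Player 2 gets 9.
Player 2's induced payoffs are 3, 8, 9, so Player 2 commits to c3. Subgame-perfect outcome: (B, c3) with payoffs (11, 9).
Now find the simultaneous Nash equilibrium.
R's best replies: c1→C; c2→C; c3→B.
Player 2's best replies: A→c1; B→c1; C→c2; D→c2.
Only (C, c2) has each player best-responding; Nash payoffs (10, 8).
R earns 11 sequentially versus 10 at the Nash outcome: better off.

better off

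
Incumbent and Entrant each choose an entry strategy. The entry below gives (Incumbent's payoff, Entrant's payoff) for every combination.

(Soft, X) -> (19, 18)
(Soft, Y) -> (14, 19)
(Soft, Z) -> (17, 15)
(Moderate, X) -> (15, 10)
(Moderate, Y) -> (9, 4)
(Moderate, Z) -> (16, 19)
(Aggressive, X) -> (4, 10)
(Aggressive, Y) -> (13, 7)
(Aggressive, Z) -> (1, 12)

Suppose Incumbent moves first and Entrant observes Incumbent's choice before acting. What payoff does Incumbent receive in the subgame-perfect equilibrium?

Solve by backward induction (Incumbent leads).
- Soft → Entrant plays Y (best of 18, 19, 15); Incumbent gets 14.
- Moderate → Entrant plays Z (best of 10, 4, 19); Incumbent gets 16.
- Aggressive → Entrant plays Z (best of 10, 7, 12); Incumbent gets 1.
Among 14, 16, 1, the best is 16 at Moderate. Subgame-perfect outcome: (Moderate, Z) with payoffs (16, 19).

16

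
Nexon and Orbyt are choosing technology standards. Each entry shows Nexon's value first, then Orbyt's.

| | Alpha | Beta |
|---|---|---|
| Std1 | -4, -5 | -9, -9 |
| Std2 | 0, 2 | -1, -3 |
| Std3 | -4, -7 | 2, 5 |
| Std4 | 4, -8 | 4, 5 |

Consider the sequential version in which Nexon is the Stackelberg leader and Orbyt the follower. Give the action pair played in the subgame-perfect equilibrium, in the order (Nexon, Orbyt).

(Std4, Beta)

Backward induction with Nexon moving first.
- Std1: BR = Alpha, leader payoff -4.
- Std2: BR = Alpha, leader payoff 0.
- Std3: BR = Beta, leader payoff 2.
- Std4: BR = Beta, leader payoff 4.
Among -4, 0, 2, 4, the best is 4 at Std4. Subgame-perfect outcome: (Std4, Beta) with payoffs (4, 5).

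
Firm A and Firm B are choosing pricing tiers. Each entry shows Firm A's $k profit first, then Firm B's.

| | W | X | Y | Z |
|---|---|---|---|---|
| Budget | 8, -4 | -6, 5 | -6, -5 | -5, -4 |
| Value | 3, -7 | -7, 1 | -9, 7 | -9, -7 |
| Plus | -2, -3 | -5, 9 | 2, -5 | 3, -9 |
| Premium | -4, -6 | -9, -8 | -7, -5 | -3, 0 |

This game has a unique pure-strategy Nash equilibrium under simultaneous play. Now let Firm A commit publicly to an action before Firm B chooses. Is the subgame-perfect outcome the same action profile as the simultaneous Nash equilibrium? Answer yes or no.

no

Solve by backward induction (Firm A leads).
- Budget → Firm B plays X (best of -4, 5, -5, -4); Firm A gets -6.
- Value → Firm B plays Y (best of -7, 1, 7, -7); Firm A gets -9.
- Plus → Firm B plays X (best of -3, 9, -5, -9); Firm A gets -5.
- Premium → Firm B plays Z (best of -6, -8, -5, 0); Firm A gets -3.
Maximizing over -6, -9, -5, -3, Firm A chooses Premium. Subgame-perfect outcome: (Premium, Z) with payoffs (-3, 0).
Now find the simultaneous Nash equilibrium.
Firm A's best replies: W→Budget; X→Plus; Y→Plus; Z→Plus.
Firm B's best replies: Budget→X; Value→Y; Plus→X; Premium→Z.
The unique mutual best reply is (Plus, X), giving (-5, 9).
Sequential outcome (Premium, Z) differs from the Nash profile (Plus, X).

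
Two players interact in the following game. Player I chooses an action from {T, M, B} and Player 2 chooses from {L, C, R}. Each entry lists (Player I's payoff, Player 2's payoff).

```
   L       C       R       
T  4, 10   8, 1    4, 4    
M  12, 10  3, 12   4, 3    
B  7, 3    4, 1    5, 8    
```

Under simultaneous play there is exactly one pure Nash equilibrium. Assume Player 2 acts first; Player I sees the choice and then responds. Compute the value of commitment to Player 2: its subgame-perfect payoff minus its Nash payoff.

Player I best-responds to each possible Player 2 move:
- L → Player I plays M (best of 4, 12, 7); Player 2 gets 10.
- C → Player I plays T (best of 8, 3, 4); Player 2 gets 1.
- R → Player I plays B (best of 4, 4, 5); Player 2 gets 8.
Player 2's induced payoffs are 10, 1, 8, so Player 2 commits to L. Subgame-perfect outcome: (M, L) with payoffs (12, 10).
Now find the simultaneous Nash equilibrium.
Player I's best replies: L→M; C→T; R→B.
Player 2's best replies: T→L; M→C; B→R.
The unique mutual best reply is (B, R), giving (5, 8).
Player 2's commitment gain: 10 − 8 = 2.

2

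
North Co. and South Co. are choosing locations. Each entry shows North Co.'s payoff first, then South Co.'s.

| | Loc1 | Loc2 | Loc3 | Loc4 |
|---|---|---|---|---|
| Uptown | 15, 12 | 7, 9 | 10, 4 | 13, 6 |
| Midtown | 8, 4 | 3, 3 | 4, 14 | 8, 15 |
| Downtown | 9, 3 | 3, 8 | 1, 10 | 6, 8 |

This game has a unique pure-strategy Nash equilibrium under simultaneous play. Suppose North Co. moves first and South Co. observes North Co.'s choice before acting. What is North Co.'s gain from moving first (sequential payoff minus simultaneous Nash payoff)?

0

Solve by backward induction (North Co. leads).
- Uptown: South Co. compares 12, 9, 4, 6 and picks Loc1; North Co. would get 15.
- Midtown: South Co. compares 4, 3, 14, 15 and picks Loc4; North Co. would get 8.
- Downtown: South Co. compares 3, 8, 10, 8 and picks Loc3; North Co. would get 1.
Maximizing over 15, 8, 1, North Co. chooses Uptown. Subgame-perfect outcome: (Uptown, Loc1) with payoffs (15, 12).
Now find the simultaneous Nash equilibrium.
North Co.'s best replies: Loc1→Uptown; Loc2→Uptown; Loc3→Uptown; Loc4→Uptown.
South Co.'s best replies: Uptown→Loc1; Midtown→Loc4; Downtown→Loc3.
Only (Uptown, Loc1) has each player best-responding; Nash payoffs (15, 12).
North Co.'s commitment gain: 15 − 15 = 0.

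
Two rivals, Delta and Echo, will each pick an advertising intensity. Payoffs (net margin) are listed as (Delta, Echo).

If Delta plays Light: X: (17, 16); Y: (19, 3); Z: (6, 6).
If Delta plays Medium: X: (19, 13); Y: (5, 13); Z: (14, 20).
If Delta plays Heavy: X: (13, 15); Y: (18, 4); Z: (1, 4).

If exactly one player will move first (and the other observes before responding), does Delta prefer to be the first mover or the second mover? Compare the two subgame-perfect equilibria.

first

If Delta leads: Echo's best replies are Light→X, Medium→Z, Heavy→X; Delta's induced payoffs 17, 14, 13; outcome (Light, X), payoffs (17, 16).
If Echo leads: Delta's best replies are X→Medium, Y→Light, Z→Medium; Echo's induced payoffs 13, 3, 20; outcome (Medium, Z), payoffs (14, 20).
Delta gets 17 moving first and 14 moving second, so Delta prefers to move first.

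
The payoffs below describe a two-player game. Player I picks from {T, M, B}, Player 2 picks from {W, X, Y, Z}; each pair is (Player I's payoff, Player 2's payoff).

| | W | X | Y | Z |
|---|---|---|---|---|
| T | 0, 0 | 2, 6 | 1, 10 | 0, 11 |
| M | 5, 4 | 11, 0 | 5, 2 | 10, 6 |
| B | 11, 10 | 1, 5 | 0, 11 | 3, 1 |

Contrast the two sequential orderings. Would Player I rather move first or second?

If Player I leads: Player 2's best replies are T→Z, M→Z, B→Y; Player I's induced payoffs 0, 10, 0; outcome (M, Z), payoffs (10, 6).
If Player 2 leads: Player I's best replies are W→B, X→M, Y→M, Z→M; Player 2's induced payoffs 10, 0, 2, 6; outcome (B, W), payoffs (11, 10).
Player I gets 10 moving first and 11 moving second, so Player I prefers to move second.

second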